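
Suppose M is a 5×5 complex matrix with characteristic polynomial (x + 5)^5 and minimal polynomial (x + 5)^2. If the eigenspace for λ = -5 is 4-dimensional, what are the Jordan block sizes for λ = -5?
Block sizes for λ = -5: [2, 1, 1, 1]

Step 1 — from the characteristic polynomial, algebraic multiplicity of λ = -5 is 5. From dim ker(M − (-5)·I) = 4, there are exactly 4 Jordan blocks for λ = -5.
Step 2 — from the minimal polynomial, the factor (x + 5)^2 tells us the largest block for λ = -5 has size 2.
Step 3 — with total size 5, 4 blocks, and largest block 2, the block sizes (in nonincreasing order) are [2, 1, 1, 1].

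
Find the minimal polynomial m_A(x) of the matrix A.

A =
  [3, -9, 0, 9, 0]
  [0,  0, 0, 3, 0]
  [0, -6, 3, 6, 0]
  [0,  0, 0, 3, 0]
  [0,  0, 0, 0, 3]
x^2 - 3*x

The characteristic polynomial is χ_A(x) = x*(x - 3)^4, so the eigenvalues are known. The minimal polynomial is
  m_A(x) = Π_λ (x − λ)^{k_λ}
where k_λ is the size of the *largest* Jordan block for λ (equivalently, the smallest k with (A − λI)^k v = 0 for every generalised eigenvector v of λ).

  λ = 0: largest Jordan block has size 1, contributing (x − 0)
  λ = 3: largest Jordan block has size 1, contributing (x − 3)

So m_A(x) = x*(x - 3) = x^2 - 3*x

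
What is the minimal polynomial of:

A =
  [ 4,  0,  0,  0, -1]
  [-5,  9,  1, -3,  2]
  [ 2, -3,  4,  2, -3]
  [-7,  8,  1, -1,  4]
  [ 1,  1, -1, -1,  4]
x^3 - 12*x^2 + 48*x - 64

The characteristic polynomial is χ_A(x) = (x - 4)^5, so the eigenvalues are known. The minimal polynomial is
  m_A(x) = Π_λ (x − λ)^{k_λ}
where k_λ is the size of the *largest* Jordan block for λ (equivalently, the smallest k with (A − λI)^k v = 0 for every generalised eigenvector v of λ).

  λ = 4: largest Jordan block has size 3, contributing (x − 4)^3

So m_A(x) = (x - 4)^3 = x^3 - 12*x^2 + 48*x - 64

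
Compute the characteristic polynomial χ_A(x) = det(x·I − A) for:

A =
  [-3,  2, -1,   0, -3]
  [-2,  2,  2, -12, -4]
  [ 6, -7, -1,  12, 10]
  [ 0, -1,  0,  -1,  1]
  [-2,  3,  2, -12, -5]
x^5 + 8*x^4 + 22*x^3 + 28*x^2 + 17*x + 4

Expanding det(x·I − A) (e.g. by cofactor expansion or by noting that A is similar to its Jordan form J, which has the same characteristic polynomial as A) gives
  χ_A(x) = x^5 + 8*x^4 + 22*x^3 + 28*x^2 + 17*x + 4
which factors as (x + 1)^4*(x + 4). The eigenvalues (with algebraic multiplicities) are λ = -4 with multiplicity 1, λ = -1 with multiplicity 4.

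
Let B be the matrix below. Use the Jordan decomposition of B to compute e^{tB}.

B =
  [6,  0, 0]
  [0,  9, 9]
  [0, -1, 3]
e^{tB} =
  [exp(6*t), 0, 0]
  [0, 3*t*exp(6*t) + exp(6*t), 9*t*exp(6*t)]
  [0, -t*exp(6*t), -3*t*exp(6*t) + exp(6*t)]

Strategy: write B = P · J · P⁻¹ where J is a Jordan canonical form, so e^{tB} = P · e^{tJ} · P⁻¹, and e^{tJ} can be computed block-by-block.

B has Jordan form
J =
  [6, 1, 0]
  [0, 6, 0]
  [0, 0, 6]
(up to reordering of blocks).

Per-block formulas:
  For a 2×2 Jordan block J_2(6): exp(t · J_2(6)) = e^(6t)·(I + t·N), where N is the 2×2 nilpotent shift.
  For a 1×1 block at λ = 6: exp(t · [6]) = [e^(6t)].

After assembling e^{tJ} and conjugating by P, we get:

e^{tB} =
  [exp(6*t), 0, 0]
  [0, 3*t*exp(6*t) + exp(6*t), 9*t*exp(6*t)]
  [0, -t*exp(6*t), -3*t*exp(6*t) + exp(6*t)]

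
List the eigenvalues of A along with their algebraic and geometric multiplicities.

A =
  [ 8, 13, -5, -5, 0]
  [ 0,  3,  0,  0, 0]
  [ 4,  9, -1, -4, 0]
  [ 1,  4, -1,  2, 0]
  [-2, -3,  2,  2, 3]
λ = 3: alg = 5, geom = 3

Step 1 — factor the characteristic polynomial to read off the algebraic multiplicities:
  χ_A(x) = (x - 3)^5

Step 2 — compute geometric multiplicities via the rank-nullity identity g(λ) = n − rank(A − λI):
  rank(A − (3)·I) = 2, so dim ker(A − (3)·I) = n − 2 = 3

Summary:
  λ = 3: algebraic multiplicity = 5, geometric multiplicity = 3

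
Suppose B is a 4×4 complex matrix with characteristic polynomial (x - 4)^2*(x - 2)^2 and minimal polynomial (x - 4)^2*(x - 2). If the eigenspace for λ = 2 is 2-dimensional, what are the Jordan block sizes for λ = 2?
Block sizes for λ = 2: [1, 1]

Step 1 — from the characteristic polynomial, algebraic multiplicity of λ = 2 is 2. From dim ker(B − (2)·I) = 2, there are exactly 2 Jordan blocks for λ = 2.
Step 2 — from the minimal polynomial, the factor (x − 2) tells us the largest block for λ = 2 has size 1.
Step 3 — with total size 2, 2 blocks, and largest block 1, the block sizes (in nonincreasing order) are [1, 1].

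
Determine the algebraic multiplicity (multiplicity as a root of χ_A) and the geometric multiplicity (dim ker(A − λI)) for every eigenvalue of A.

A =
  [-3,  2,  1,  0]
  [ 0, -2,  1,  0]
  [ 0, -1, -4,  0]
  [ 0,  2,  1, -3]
λ = -3: alg = 4, geom = 2

Step 1 — factor the characteristic polynomial to read off the algebraic multiplicities:
  χ_A(x) = (x + 3)^4

Step 2 — compute geometric multiplicities via the rank-nullity identity g(λ) = n − rank(A − λI):
  rank(A − (-3)·I) = 2, so dim ker(A − (-3)·I) = n − 2 = 2

Summary:
  λ = -3: algebraic multiplicity = 4, geometric multiplicity = 2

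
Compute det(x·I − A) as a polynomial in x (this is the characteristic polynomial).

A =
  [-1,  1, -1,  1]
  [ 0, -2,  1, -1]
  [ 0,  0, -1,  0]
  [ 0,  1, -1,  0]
x^4 + 4*x^3 + 6*x^2 + 4*x + 1

Expanding det(x·I − A) (e.g. by cofactor expansion or by noting that A is similar to its Jordan form J, which has the same characteristic polynomial as A) gives
  χ_A(x) = x^4 + 4*x^3 + 6*x^2 + 4*x + 1
which factors as (x + 1)^4. The eigenvalues (with algebraic multiplicities) are λ = -1 with multiplicity 4.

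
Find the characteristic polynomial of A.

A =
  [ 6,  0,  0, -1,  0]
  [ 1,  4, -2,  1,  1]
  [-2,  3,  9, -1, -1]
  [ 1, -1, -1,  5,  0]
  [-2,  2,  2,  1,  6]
x^5 - 30*x^4 + 360*x^3 - 2160*x^2 + 6480*x - 7776

Expanding det(x·I − A) (e.g. by cofactor expansion or by noting that A is similar to its Jordan form J, which has the same characteristic polynomial as A) gives
  χ_A(x) = x^5 - 30*x^4 + 360*x^3 - 2160*x^2 + 6480*x - 7776
which factors as (x - 6)^5. The eigenvalues (with algebraic multiplicities) are λ = 6 with multiplicity 5.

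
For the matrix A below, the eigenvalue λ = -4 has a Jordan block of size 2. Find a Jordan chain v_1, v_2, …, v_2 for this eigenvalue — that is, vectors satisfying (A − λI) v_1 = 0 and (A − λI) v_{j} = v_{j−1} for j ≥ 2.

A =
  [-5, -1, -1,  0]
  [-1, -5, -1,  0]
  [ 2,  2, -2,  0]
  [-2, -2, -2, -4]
A Jordan chain for λ = -4 of length 2:
v_1 = (-1, -1, 2, -2)ᵀ
v_2 = (1, 0, 0, 0)ᵀ

Let N = A − (-4)·I. We want v_2 with N^2 v_2 = 0 but N^1 v_2 ≠ 0; then v_{j-1} := N · v_j for j = 2, …, 2.

Pick v_2 = (1, 0, 0, 0)ᵀ.
Then v_1 = N · v_2 = (-1, -1, 2, -2)ᵀ.

Sanity check: (A − (-4)·I) v_1 = (0, 0, 0, 0)ᵀ = 0. ✓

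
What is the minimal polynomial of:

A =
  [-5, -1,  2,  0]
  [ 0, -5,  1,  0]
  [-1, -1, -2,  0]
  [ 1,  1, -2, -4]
x^3 + 12*x^2 + 48*x + 64

The characteristic polynomial is χ_A(x) = (x + 4)^4, so the eigenvalues are known. The minimal polynomial is
  m_A(x) = Π_λ (x − λ)^{k_λ}
where k_λ is the size of the *largest* Jordan block for λ (equivalently, the smallest k with (A − λI)^k v = 0 for every generalised eigenvector v of λ).

  λ = -4: largest Jordan block has size 3, contributing (x + 4)^3

So m_A(x) = (x + 4)^3 = x^3 + 12*x^2 + 48*x + 64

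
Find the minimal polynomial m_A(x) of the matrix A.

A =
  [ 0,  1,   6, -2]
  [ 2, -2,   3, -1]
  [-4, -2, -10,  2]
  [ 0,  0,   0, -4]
x^3 + 12*x^2 + 48*x + 64

The characteristic polynomial is χ_A(x) = (x + 4)^4, so the eigenvalues are known. The minimal polynomial is
  m_A(x) = Π_λ (x − λ)^{k_λ}
where k_λ is the size of the *largest* Jordan block for λ (equivalently, the smallest k with (A − λI)^k v = 0 for every generalised eigenvector v of λ).

  λ = -4: largest Jordan block has size 3, contributing (x + 4)^3

So m_A(x) = (x + 4)^3 = x^3 + 12*x^2 + 48*x + 64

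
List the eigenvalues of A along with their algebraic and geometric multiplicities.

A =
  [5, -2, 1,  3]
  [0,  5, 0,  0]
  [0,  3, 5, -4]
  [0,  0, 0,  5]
λ = 5: alg = 4, geom = 2

Step 1 — factor the characteristic polynomial to read off the algebraic multiplicities:
  χ_A(x) = (x - 5)^4

Step 2 — compute geometric multiplicities via the rank-nullity identity g(λ) = n − rank(A − λI):
  rank(A − (5)·I) = 2, so dim ker(A − (5)·I) = n − 2 = 2

Summary:
  λ = 5: algebraic multiplicity = 4, geometric multiplicity = 2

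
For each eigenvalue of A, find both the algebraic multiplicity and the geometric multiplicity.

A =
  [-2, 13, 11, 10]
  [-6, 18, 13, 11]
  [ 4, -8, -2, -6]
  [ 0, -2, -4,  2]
λ = 4: alg = 4, geom = 2

Step 1 — factor the characteristic polynomial to read off the algebraic multiplicities:
  χ_A(x) = (x - 4)^4

Step 2 — compute geometric multiplicities via the rank-nullity identity g(λ) = n − rank(A − λI):
  rank(A − (4)·I) = 2, so dim ker(A − (4)·I) = n − 2 = 2

Summary:
  λ = 4: algebraic multiplicity = 4, geometric multiplicity = 2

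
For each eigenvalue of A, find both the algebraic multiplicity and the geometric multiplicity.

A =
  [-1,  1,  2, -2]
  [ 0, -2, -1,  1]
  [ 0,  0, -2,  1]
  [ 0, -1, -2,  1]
λ = -1: alg = 4, geom = 2

Step 1 — factor the characteristic polynomial to read off the algebraic multiplicities:
  χ_A(x) = (x + 1)^4

Step 2 — compute geometric multiplicities via the rank-nullity identity g(λ) = n − rank(A − λI):
  rank(A − (-1)·I) = 2, so dim ker(A − (-1)·I) = n − 2 = 2

Summary:
  λ = -1: algebraic multiplicity = 4, geometric multiplicity = 2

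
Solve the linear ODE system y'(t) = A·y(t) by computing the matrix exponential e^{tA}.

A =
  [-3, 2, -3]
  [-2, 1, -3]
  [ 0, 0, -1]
e^{tA} =
  [-2*t*exp(-t) + exp(-t), 2*t*exp(-t), -3*t*exp(-t)]
  [-2*t*exp(-t), 2*t*exp(-t) + exp(-t), -3*t*exp(-t)]
  [0, 0, exp(-t)]

Strategy: write A = P · J · P⁻¹ where J is a Jordan canonical form, so e^{tA} = P · e^{tJ} · P⁻¹, and e^{tJ} can be computed block-by-block.

A has Jordan form
J =
  [-1,  1,  0]
  [ 0, -1,  0]
  [ 0,  0, -1]
(up to reordering of blocks).

Per-block formulas:
  For a 1×1 block at λ = -1: exp(t · [-1]) = [e^(-1t)].
  For a 2×2 Jordan block J_2(-1): exp(t · J_2(-1)) = e^(-1t)·(I + t·N), where N is the 2×2 nilpotent shift.

After assembling e^{tJ} and conjugating by P, we get:

e^{tA} =
  [-2*t*exp(-t) + exp(-t), 2*t*exp(-t), -3*t*exp(-t)]
  [-2*t*exp(-t), 2*t*exp(-t) + exp(-t), -3*t*exp(-t)]
  [0, 0, exp(-t)]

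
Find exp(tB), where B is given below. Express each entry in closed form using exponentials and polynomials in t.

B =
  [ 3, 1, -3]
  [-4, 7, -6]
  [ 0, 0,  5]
e^{tB} =
  [-2*t*exp(5*t) + exp(5*t), t*exp(5*t), -3*t*exp(5*t)]
  [-4*t*exp(5*t), 2*t*exp(5*t) + exp(5*t), -6*t*exp(5*t)]
  [0, 0, exp(5*t)]

Strategy: write B = P · J · P⁻¹ where J is a Jordan canonical form, so e^{tB} = P · e^{tJ} · P⁻¹, and e^{tJ} can be computed block-by-block.

B has Jordan form
J =
  [5, 1, 0]
  [0, 5, 0]
  [0, 0, 5]
(up to reordering of blocks).

Per-block formulas:
  For a 1×1 block at λ = 5: exp(t · [5]) = [e^(5t)].
  For a 2×2 Jordan block J_2(5): exp(t · J_2(5)) = e^(5t)·(I + t·N), where N is the 2×2 nilpotent shift.

After assembling e^{tJ} and conjugating by P, we get:

e^{tB} =
  [-2*t*exp(5*t) + exp(5*t), t*exp(5*t), -3*t*exp(5*t)]
  [-4*t*exp(5*t), 2*t*exp(5*t) + exp(5*t), -6*t*exp(5*t)]
  [0, 0, exp(5*t)]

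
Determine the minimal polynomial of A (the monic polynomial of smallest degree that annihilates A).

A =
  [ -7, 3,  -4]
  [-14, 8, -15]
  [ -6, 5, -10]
x^3 + 9*x^2 + 27*x + 27

The characteristic polynomial is χ_A(x) = (x + 3)^3, so the eigenvalues are known. The minimal polynomial is
  m_A(x) = Π_λ (x − λ)^{k_λ}
where k_λ is the size of the *largest* Jordan block for λ (equivalently, the smallest k with (A − λI)^k v = 0 for every generalised eigenvector v of λ).

  λ = -3: largest Jordan block has size 3, contributing (x + 3)^3

So m_A(x) = (x + 3)^3 = x^3 + 9*x^2 + 27*x + 27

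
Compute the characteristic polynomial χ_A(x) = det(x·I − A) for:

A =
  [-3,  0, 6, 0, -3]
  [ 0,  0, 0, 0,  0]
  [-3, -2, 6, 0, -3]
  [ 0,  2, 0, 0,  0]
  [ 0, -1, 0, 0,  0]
x^5 - 3*x^4

Expanding det(x·I − A) (e.g. by cofactor expansion or by noting that A is similar to its Jordan form J, which has the same characteristic polynomial as A) gives
  χ_A(x) = x^5 - 3*x^4
which factors as x^4*(x - 3). The eigenvalues (with algebraic multiplicities) are λ = 0 with multiplicity 4, λ = 3 with multiplicity 1.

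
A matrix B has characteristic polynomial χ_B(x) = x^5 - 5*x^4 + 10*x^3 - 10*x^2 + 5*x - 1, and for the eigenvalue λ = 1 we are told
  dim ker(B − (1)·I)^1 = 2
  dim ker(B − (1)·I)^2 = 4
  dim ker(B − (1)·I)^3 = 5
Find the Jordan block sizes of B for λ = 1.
Block sizes for λ = 1: [3, 2]

From the dimensions of kernels of powers, the number of Jordan blocks of size at least j is d_j − d_{j−1} where d_j = dim ker(N^j) (with d_0 = 0). Computing the differences gives [2, 2, 1].
The number of blocks of size exactly k is (#blocks of size ≥ k) − (#blocks of size ≥ k + 1), so the partition is: 1 block(s) of size 2, 1 block(s) of size 3.
In nonincreasing order the block sizes are [3, 2].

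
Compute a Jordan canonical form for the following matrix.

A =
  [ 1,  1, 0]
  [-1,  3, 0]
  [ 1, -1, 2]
J_2(2) ⊕ J_1(2)

The characteristic polynomial is
  det(x·I − A) = x^3 - 6*x^2 + 12*x - 8 = (x - 2)^3

Eigenvalues and multiplicities (the geometric multiplicity of λ is n − rank(A − λI), which equals the number of Jordan blocks for λ):
  λ = 2: algebraic multiplicity = 3, geometric multiplicity = 2

Determining the block sizes for each eigenvalue:
  λ = 2: 2 blocks summing to 3 forces exactly one block of size 2 and the rest size 1 → block sizes [2, 1]

Assembling the blocks gives a Jordan form
J =
  [2, 1, 0]
  [0, 2, 0]
  [0, 0, 2]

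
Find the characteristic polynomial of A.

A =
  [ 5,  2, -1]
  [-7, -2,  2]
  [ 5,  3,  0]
x^3 - 3*x^2 + 3*x - 1

Expanding det(x·I − A) (e.g. by cofactor expansion or by noting that A is similar to its Jordan form J, which has the same characteristic polynomial as A) gives
  χ_A(x) = x^3 - 3*x^2 + 3*x - 1
which factors as (x - 1)^3. The eigenvalues (with algebraic multiplicities) are λ = 1 with multiplicity 3.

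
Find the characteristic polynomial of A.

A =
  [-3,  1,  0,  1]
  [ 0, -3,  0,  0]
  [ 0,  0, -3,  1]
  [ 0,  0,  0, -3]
x^4 + 12*x^3 + 54*x^2 + 108*x + 81

Expanding det(x·I − A) (e.g. by cofactor expansion or by noting that A is similar to its Jordan form J, which has the same characteristic polynomial as A) gives
  χ_A(x) = x^4 + 12*x^3 + 54*x^2 + 108*x + 81
which factors as (x + 3)^4. The eigenvalues (with algebraic multiplicities) are λ = -3 with multiplicity 4.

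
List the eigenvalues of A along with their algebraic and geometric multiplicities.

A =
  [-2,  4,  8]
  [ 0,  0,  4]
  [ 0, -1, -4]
λ = -2: alg = 3, geom = 2

Step 1 — factor the characteristic polynomial to read off the algebraic multiplicities:
  χ_A(x) = (x + 2)^3

Step 2 — compute geometric multiplicities via the rank-nullity identity g(λ) = n − rank(A − λI):
  rank(A − (-2)·I) = 1, so dim ker(A − (-2)·I) = n − 1 = 2

Summary:
  λ = -2: algebraic multiplicity = 3, geometric multiplicity = 2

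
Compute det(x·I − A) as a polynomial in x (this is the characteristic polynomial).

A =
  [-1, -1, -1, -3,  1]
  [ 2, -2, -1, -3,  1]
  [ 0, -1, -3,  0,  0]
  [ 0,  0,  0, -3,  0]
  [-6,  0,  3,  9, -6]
x^5 + 15*x^4 + 90*x^3 + 270*x^2 + 405*x + 243

Expanding det(x·I − A) (e.g. by cofactor expansion or by noting that A is similar to its Jordan form J, which has the same characteristic polynomial as A) gives
  χ_A(x) = x^5 + 15*x^4 + 90*x^3 + 270*x^2 + 405*x + 243
which factors as (x + 3)^5. The eigenvalues (with algebraic multiplicities) are λ = -3 with multiplicity 5.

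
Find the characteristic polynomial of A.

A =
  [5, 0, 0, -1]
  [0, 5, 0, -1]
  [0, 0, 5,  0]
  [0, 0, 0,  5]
x^4 - 20*x^3 + 150*x^2 - 500*x + 625

Expanding det(x·I − A) (e.g. by cofactor expansion or by noting that A is similar to its Jordan form J, which has the same characteristic polynomial as A) gives
  χ_A(x) = x^4 - 20*x^3 + 150*x^2 - 500*x + 625
which factors as (x - 5)^4. The eigenvalues (with algebraic multiplicities) are λ = 5 with multiplicity 4.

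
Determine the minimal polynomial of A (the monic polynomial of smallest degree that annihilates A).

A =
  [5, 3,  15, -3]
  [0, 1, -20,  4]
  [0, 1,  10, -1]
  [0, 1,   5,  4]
x^2 - 10*x + 25

The characteristic polynomial is χ_A(x) = (x - 5)^4, so the eigenvalues are known. The minimal polynomial is
  m_A(x) = Π_λ (x − λ)^{k_λ}
where k_λ is the size of the *largest* Jordan block for λ (equivalently, the smallest k with (A − λI)^k v = 0 for every generalised eigenvector v of λ).

  λ = 5: largest Jordan block has size 2, contributing (x − 5)^2

So m_A(x) = (x - 5)^2 = x^2 - 10*x + 25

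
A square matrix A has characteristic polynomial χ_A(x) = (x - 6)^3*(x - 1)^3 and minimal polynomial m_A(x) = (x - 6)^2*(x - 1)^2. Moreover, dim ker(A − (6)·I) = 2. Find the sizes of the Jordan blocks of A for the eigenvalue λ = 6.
Block sizes for λ = 6: [2, 1]

Step 1 — from the characteristic polynomial, algebraic multiplicity of λ = 6 is 3. From dim ker(A − (6)·I) = 2, there are exactly 2 Jordan blocks for λ = 6.
Step 2 — from the minimal polynomial, the factor (x − 6)^2 tells us the largest block for λ = 6 has size 2.
Step 3 — with total size 3, 2 blocks, and largest block 2, the block sizes (in nonincreasing order) are [2, 1].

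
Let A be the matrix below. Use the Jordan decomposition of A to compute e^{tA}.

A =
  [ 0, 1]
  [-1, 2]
e^{tA} =
  [-t*exp(t) + exp(t), t*exp(t)]
  [-t*exp(t), t*exp(t) + exp(t)]

Strategy: write A = P · J · P⁻¹ where J is a Jordan canonical form, so e^{tA} = P · e^{tJ} · P⁻¹, and e^{tJ} can be computed block-by-block.

A has Jordan form
J =
  [1, 1]
  [0, 1]
(up to reordering of blocks).

Per-block formulas:
  For a 2×2 Jordan block J_2(1): exp(t · J_2(1)) = e^(1t)·(I + t·N), where N is the 2×2 nilpotent shift.

After assembling e^{tJ} and conjugating by P, we get:

e^{tA} =
  [-t*exp(t) + exp(t), t*exp(t)]
  [-t*exp(t), t*exp(t) + exp(t)]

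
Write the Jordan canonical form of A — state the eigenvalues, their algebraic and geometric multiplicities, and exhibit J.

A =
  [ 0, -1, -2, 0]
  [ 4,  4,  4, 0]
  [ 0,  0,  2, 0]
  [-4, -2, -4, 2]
J_2(2) ⊕ J_1(2) ⊕ J_1(2)

The characteristic polynomial is
  det(x·I − A) = x^4 - 8*x^3 + 24*x^2 - 32*x + 16 = (x - 2)^4

Eigenvalues and multiplicities (the geometric multiplicity of λ is n − rank(A − λI), which equals the number of Jordan blocks for λ):
  λ = 2: algebraic multiplicity = 4, geometric multiplicity = 3

Determining the block sizes for each eigenvalue:
  λ = 2: 3 blocks summing to 4 forces exactly one block of size 2 and the rest size 1 → block sizes [2, 1, 1]

Assembling the blocks gives a Jordan form
J =
  [2, 1, 0, 0]
  [0, 2, 0, 0]
  [0, 0, 2, 0]
  [0, 0, 0, 2]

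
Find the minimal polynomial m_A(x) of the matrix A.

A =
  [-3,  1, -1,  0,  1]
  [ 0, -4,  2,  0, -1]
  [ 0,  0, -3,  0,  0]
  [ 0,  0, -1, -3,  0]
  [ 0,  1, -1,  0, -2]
x^3 + 9*x^2 + 27*x + 27

The characteristic polynomial is χ_A(x) = (x + 3)^5, so the eigenvalues are known. The minimal polynomial is
  m_A(x) = Π_λ (x − λ)^{k_λ}
where k_λ is the size of the *largest* Jordan block for λ (equivalently, the smallest k with (A − λI)^k v = 0 for every generalised eigenvector v of λ).

  λ = -3: largest Jordan block has size 3, contributing (x + 3)^3

So m_A(x) = (x + 3)^3 = x^3 + 9*x^2 + 27*x + 27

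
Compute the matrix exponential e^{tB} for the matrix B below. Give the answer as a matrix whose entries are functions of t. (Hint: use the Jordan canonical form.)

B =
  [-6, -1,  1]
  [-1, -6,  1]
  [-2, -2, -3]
e^{tB} =
  [-t*exp(-5*t) + exp(-5*t), -t*exp(-5*t), t*exp(-5*t)]
  [-t*exp(-5*t), -t*exp(-5*t) + exp(-5*t), t*exp(-5*t)]
  [-2*t*exp(-5*t), -2*t*exp(-5*t), 2*t*exp(-5*t) + exp(-5*t)]

Strategy: write B = P · J · P⁻¹ where J is a Jordan canonical form, so e^{tB} = P · e^{tJ} · P⁻¹, and e^{tJ} can be computed block-by-block.

B has Jordan form
J =
  [-5,  1,  0]
  [ 0, -5,  0]
  [ 0,  0, -5]
(up to reordering of blocks).

Per-block formulas:
  For a 1×1 block at λ = -5: exp(t · [-5]) = [e^(-5t)].
  For a 2×2 Jordan block J_2(-5): exp(t · J_2(-5)) = e^(-5t)·(I + t·N), where N is the 2×2 nilpotent shift.

After assembling e^{tJ} and conjugating by P, we get:

e^{tB} =
  [-t*exp(-5*t) + exp(-5*t), -t*exp(-5*t), t*exp(-5*t)]
  [-t*exp(-5*t), -t*exp(-5*t) + exp(-5*t), t*exp(-5*t)]
  [-2*t*exp(-5*t), -2*t*exp(-5*t), 2*t*exp(-5*t) + exp(-5*t)]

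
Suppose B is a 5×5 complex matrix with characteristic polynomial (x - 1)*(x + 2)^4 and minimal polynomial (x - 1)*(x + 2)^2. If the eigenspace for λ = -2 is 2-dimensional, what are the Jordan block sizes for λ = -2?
Block sizes for λ = -2: [2, 2]

Step 1 — from the characteristic polynomial, algebraic multiplicity of λ = -2 is 4. From dim ker(B − (-2)·I) = 2, there are exactly 2 Jordan blocks for λ = -2.
Step 2 — from the minimal polynomial, the factor (x + 2)^2 tells us the largest block for λ = -2 has size 2.
Step 3 — with total size 4, 2 blocks, and largest block 2, the block sizes (in nonincreasing order) are [2, 2].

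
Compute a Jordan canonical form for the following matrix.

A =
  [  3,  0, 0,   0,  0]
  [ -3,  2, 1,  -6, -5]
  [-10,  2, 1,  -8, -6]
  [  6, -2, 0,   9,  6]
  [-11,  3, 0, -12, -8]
J_3(1) ⊕ J_1(1) ⊕ J_1(3)

The characteristic polynomial is
  det(x·I − A) = x^5 - 7*x^4 + 18*x^3 - 22*x^2 + 13*x - 3 = (x - 3)*(x - 1)^4

Eigenvalues and multiplicities (the geometric multiplicity of λ is n − rank(A − λI), which equals the number of Jordan blocks for λ):
  λ = 1: algebraic multiplicity = 4, geometric multiplicity = 2
  λ = 3: algebraic multiplicity = 1, geometric multiplicity = 1

Determining the block sizes for each eigenvalue:
  λ = 1: with am = 4 and gm = 2, the partition is not yet determined (e.g. several partitions of 4 into 2 parts exist). Let N = A − (1)·I. Computing rank(N^1) = 3, rank(N^2) = 2, rank(N^3) = 1; the number of blocks of size ≥ j is rank(N^{j−1}) − rank(N^j), giving [2, 1, 1]. So we have 1 block(s) of size 3, 1 block(s) of size 1 → block sizes [3, 1]
  λ = 3: one block (gm = 1), so the single block has size am = 1 → block sizes [1]

Assembling the blocks gives a Jordan form
J =
  [1, 1, 0, 0, 0]
  [0, 1, 1, 0, 0]
  [0, 0, 1, 0, 0]
  [0, 0, 0, 1, 0]
  [0, 0, 0, 0, 3]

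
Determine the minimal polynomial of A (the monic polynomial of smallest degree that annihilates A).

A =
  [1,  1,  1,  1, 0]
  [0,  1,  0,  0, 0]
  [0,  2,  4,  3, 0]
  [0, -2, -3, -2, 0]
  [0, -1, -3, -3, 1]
x^2 - 2*x + 1

The characteristic polynomial is χ_A(x) = (x - 1)^5, so the eigenvalues are known. The minimal polynomial is
  m_A(x) = Π_λ (x − λ)^{k_λ}
where k_λ is the size of the *largest* Jordan block for λ (equivalently, the smallest k with (A − λI)^k v = 0 for every generalised eigenvector v of λ).

  λ = 1: largest Jordan block has size 2, contributing (x − 1)^2

So m_A(x) = (x - 1)^2 = x^2 - 2*x + 1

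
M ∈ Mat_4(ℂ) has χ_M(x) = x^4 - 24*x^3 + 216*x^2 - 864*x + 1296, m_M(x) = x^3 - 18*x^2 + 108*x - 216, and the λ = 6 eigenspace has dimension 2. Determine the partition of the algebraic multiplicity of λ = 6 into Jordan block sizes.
Block sizes for λ = 6: [3, 1]

Step 1 — from the characteristic polynomial, algebraic multiplicity of λ = 6 is 4. From dim ker(M − (6)·I) = 2, there are exactly 2 Jordan blocks for λ = 6.
Step 2 — from the minimal polynomial, the factor (x − 6)^3 tells us the largest block for λ = 6 has size 3.
Step 3 — with total size 4, 2 blocks, and largest block 3, the block sizes (in nonincreasing order) are [3, 1].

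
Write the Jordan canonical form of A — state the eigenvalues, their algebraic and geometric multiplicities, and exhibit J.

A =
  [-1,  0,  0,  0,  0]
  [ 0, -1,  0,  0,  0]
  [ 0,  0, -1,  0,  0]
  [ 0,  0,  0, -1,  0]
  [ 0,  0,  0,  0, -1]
J_1(-1) ⊕ J_1(-1) ⊕ J_1(-1) ⊕ J_1(-1) ⊕ J_1(-1)

The characteristic polynomial is
  det(x·I − A) = x^5 + 5*x^4 + 10*x^3 + 10*x^2 + 5*x + 1 = (x + 1)^5

Eigenvalues and multiplicities (the geometric multiplicity of λ is n − rank(A − λI), which equals the number of Jordan blocks for λ):
  λ = -1: algebraic multiplicity = 5, geometric multiplicity = 5

Determining the block sizes for each eigenvalue:
  λ = -1: gm = am = 5, so every block has size 1 → block sizes [1, 1, 1, 1, 1]

Assembling the blocks gives a Jordan form
J =
  [-1,  0,  0,  0,  0]
  [ 0, -1,  0,  0,  0]
  [ 0,  0, -1,  0,  0]
  [ 0,  0,  0, -1,  0]
  [ 0,  0,  0,  0, -1]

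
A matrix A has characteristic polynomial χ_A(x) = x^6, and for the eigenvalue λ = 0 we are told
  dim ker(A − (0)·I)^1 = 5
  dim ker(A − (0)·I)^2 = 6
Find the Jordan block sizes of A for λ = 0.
Block sizes for λ = 0: [2, 1, 1, 1, 1]

From the dimensions of kernels of powers, the number of Jordan blocks of size at least j is d_j − d_{j−1} where d_j = dim ker(N^j) (with d_0 = 0). Computing the differences gives [5, 1].
The number of blocks of size exactly k is (#blocks of size ≥ k) − (#blocks of size ≥ k + 1), so the partition is: 4 block(s) of size 1, 1 block(s) of size 2.
In nonincreasing order the block sizes are [2, 1, 1, 1, 1].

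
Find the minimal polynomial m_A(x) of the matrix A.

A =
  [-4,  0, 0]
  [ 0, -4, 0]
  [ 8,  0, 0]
x^2 + 4*x

The characteristic polynomial is χ_A(x) = x*(x + 4)^2, so the eigenvalues are known. The minimal polynomial is
  m_A(x) = Π_λ (x − λ)^{k_λ}
where k_λ is the size of the *largest* Jordan block for λ (equivalently, the smallest k with (A − λI)^k v = 0 for every generalised eigenvector v of λ).

  λ = -4: largest Jordan block has size 1, contributing (x + 4)
  λ = 0: largest Jordan block has size 1, contributing (x − 0)

So m_A(x) = x*(x + 4) = x^2 + 4*x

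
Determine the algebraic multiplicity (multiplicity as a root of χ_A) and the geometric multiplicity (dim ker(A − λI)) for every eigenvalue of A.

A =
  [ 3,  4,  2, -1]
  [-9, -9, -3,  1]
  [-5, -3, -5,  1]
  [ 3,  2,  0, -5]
λ = -4: alg = 4, geom = 2

Step 1 — factor the characteristic polynomial to read off the algebraic multiplicities:
  χ_A(x) = (x + 4)^4

Step 2 — compute geometric multiplicities via the rank-nullity identity g(λ) = n − rank(A − λI):
  rank(A − (-4)·I) = 2, so dim ker(A − (-4)·I) = n − 2 = 2

Summary:
  λ = -4: algebraic multiplicity = 4, geometric multiplicity = 2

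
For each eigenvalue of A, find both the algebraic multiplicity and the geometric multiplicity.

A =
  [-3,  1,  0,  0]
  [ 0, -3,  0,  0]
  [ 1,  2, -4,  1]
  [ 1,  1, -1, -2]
λ = -3: alg = 4, geom = 2

Step 1 — factor the characteristic polynomial to read off the algebraic multiplicities:
  χ_A(x) = (x + 3)^4

Step 2 — compute geometric multiplicities via the rank-nullity identity g(λ) = n − rank(A − λI):
  rank(A − (-3)·I) = 2, so dim ker(A − (-3)·I) = n − 2 = 2

Summary:
  λ = -3: algebraic multiplicity = 4, geometric multiplicity = 2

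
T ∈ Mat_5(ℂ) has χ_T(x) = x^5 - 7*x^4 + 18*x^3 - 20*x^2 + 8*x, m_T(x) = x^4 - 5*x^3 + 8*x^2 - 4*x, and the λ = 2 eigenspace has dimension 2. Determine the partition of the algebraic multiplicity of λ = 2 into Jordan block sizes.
Block sizes for λ = 2: [2, 1]

Step 1 — from the characteristic polynomial, algebraic multiplicity of λ = 2 is 3. From dim ker(T − (2)·I) = 2, there are exactly 2 Jordan blocks for λ = 2.
Step 2 — from the minimal polynomial, the factor (x − 2)^2 tells us the largest block for λ = 2 has size 2.
Step 3 — with total size 3, 2 blocks, and largest block 2, the block sizes (in nonincreasing order) are [2, 1].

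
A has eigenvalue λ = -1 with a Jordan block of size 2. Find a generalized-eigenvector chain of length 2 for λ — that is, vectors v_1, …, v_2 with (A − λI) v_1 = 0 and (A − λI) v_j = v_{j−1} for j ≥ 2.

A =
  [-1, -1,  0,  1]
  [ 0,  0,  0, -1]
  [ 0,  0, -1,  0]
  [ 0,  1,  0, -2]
A Jordan chain for λ = -1 of length 2:
v_1 = (-1, 1, 0, 1)ᵀ
v_2 = (0, 1, 0, 0)ᵀ

Let N = A − (-1)·I. We want v_2 with N^2 v_2 = 0 but N^1 v_2 ≠ 0; then v_{j-1} := N · v_j for j = 2, …, 2.

Pick v_2 = (0, 1, 0, 0)ᵀ.
Then v_1 = N · v_2 = (-1, 1, 0, 1)ᵀ.

Sanity check: (A − (-1)·I) v_1 = (0, 0, 0, 0)ᵀ = 0. ✓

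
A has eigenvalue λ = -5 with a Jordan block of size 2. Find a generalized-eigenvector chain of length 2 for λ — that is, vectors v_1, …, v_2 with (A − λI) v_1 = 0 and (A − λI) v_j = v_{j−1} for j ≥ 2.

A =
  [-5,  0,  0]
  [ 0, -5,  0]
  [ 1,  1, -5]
A Jordan chain for λ = -5 of length 2:
v_1 = (0, 0, 1)ᵀ
v_2 = (1, 0, 0)ᵀ

Let N = A − (-5)·I. We want v_2 with N^2 v_2 = 0 but N^1 v_2 ≠ 0; then v_{j-1} := N · v_j for j = 2, …, 2.

Pick v_2 = (1, 0, 0)ᵀ.
Then v_1 = N · v_2 = (0, 0, 1)ᵀ.

Sanity check: (A − (-5)·I) v_1 = (0, 0, 0)ᵀ = 0. ✓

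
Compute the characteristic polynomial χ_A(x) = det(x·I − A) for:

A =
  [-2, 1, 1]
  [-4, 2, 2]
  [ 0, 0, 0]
x^3

Expanding det(x·I − A) (e.g. by cofactor expansion or by noting that A is similar to its Jordan form J, which has the same characteristic polynomial as A) gives
  χ_A(x) = x^3
which factors as x^3. The eigenvalues (with algebraic multiplicities) are λ = 0 with multiplicity 3.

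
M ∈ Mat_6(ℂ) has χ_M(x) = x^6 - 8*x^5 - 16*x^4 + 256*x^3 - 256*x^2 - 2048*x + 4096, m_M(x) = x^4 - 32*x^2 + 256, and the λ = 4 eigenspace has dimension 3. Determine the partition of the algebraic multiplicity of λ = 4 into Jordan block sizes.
Block sizes for λ = 4: [2, 1, 1]

Step 1 — from the characteristic polynomial, algebraic multiplicity of λ = 4 is 4. From dim ker(M − (4)·I) = 3, there are exactly 3 Jordan blocks for λ = 4.
Step 2 — from the minimal polynomial, the factor (x − 4)^2 tells us the largest block for λ = 4 has size 2.
Step 3 — with total size 4, 3 blocks, and largest block 2, the block sizes (in nonincreasing order) are [2, 1, 1].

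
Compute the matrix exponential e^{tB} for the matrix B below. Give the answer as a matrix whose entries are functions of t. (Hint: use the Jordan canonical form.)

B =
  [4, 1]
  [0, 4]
e^{tB} =
  [exp(4*t), t*exp(4*t)]
  [0, exp(4*t)]

Strategy: write B = P · J · P⁻¹ where J is a Jordan canonical form, so e^{tB} = P · e^{tJ} · P⁻¹, and e^{tJ} can be computed block-by-block.

B has Jordan form
J =
  [4, 1]
  [0, 4]
(up to reordering of blocks).

Per-block formulas:
  For a 2×2 Jordan block J_2(4): exp(t · J_2(4)) = e^(4t)·(I + t·N), where N is the 2×2 nilpotent shift.

After assembling e^{tJ} and conjugating by P, we get:

e^{tB} =
  [exp(4*t), t*exp(4*t)]
  [0, exp(4*t)]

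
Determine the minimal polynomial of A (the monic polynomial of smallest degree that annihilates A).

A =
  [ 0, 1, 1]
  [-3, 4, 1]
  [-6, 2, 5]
x^2 - 6*x + 9

The characteristic polynomial is χ_A(x) = (x - 3)^3, so the eigenvalues are known. The minimal polynomial is
  m_A(x) = Π_λ (x − λ)^{k_λ}
where k_λ is the size of the *largest* Jordan block for λ (equivalently, the smallest k with (A − λI)^k v = 0 for every generalised eigenvector v of λ).

  λ = 3: largest Jordan block has size 2, contributing (x − 3)^2

So m_A(x) = (x - 3)^2 = x^2 - 6*x + 9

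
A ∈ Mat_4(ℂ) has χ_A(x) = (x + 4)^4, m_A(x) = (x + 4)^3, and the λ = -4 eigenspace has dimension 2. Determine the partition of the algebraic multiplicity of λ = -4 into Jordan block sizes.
Block sizes for λ = -4: [3, 1]

Step 1 — from the characteristic polynomial, algebraic multiplicity of λ = -4 is 4. From dim ker(A − (-4)·I) = 2, there are exactly 2 Jordan blocks for λ = -4.
Step 2 — from the minimal polynomial, the factor (x + 4)^3 tells us the largest block for λ = -4 has size 3.
Step 3 — with total size 4, 2 blocks, and largest block 3, the block sizes (in nonincreasing order) are [3, 1].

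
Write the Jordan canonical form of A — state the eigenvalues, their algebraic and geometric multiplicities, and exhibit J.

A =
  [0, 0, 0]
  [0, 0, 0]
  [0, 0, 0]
J_1(0) ⊕ J_1(0) ⊕ J_1(0)

The characteristic polynomial is
  det(x·I − A) = x^3

Eigenvalues and multiplicities (the geometric multiplicity of λ is n − rank(A − λI), which equals the number of Jordan blocks for λ):
  λ = 0: algebraic multiplicity = 3, geometric multiplicity = 3

Determining the block sizes for each eigenvalue:
  λ = 0: gm = am = 3, so every block has size 1 → block sizes [1, 1, 1]

Assembling the blocks gives a Jordan form
J =
  [0, 0, 0]
  [0, 0, 0]
  [0, 0, 0]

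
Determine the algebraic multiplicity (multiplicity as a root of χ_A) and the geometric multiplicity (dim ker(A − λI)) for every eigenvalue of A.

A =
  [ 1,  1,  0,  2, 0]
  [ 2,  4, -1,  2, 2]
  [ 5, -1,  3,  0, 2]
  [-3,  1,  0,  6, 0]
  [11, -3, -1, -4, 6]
λ = 4: alg = 5, geom = 3

Step 1 — factor the characteristic polynomial to read off the algebraic multiplicities:
  χ_A(x) = (x - 4)^5

Step 2 — compute geometric multiplicities via the rank-nullity identity g(λ) = n − rank(A − λI):
  rank(A − (4)·I) = 2, so dim ker(A − (4)·I) = n − 2 = 3

Summary:
  λ = 4: algebraic multiplicity = 5, geometric multiplicity = 3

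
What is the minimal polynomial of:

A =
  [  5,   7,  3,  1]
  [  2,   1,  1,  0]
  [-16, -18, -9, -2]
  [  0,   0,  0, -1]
x^3 + 3*x^2 + 3*x + 1

The characteristic polynomial is χ_A(x) = (x + 1)^4, so the eigenvalues are known. The minimal polynomial is
  m_A(x) = Π_λ (x − λ)^{k_λ}
where k_λ is the size of the *largest* Jordan block for λ (equivalently, the smallest k with (A − λI)^k v = 0 for every generalised eigenvector v of λ).

  λ = -1: largest Jordan block has size 3, contributing (x + 1)^3

So m_A(x) = (x + 1)^3 = x^3 + 3*x^2 + 3*x + 1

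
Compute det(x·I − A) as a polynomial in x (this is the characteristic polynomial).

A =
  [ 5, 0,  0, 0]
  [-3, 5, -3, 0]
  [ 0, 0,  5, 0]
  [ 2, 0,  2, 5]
x^4 - 20*x^3 + 150*x^2 - 500*x + 625

Expanding det(x·I − A) (e.g. by cofactor expansion or by noting that A is similar to its Jordan form J, which has the same characteristic polynomial as A) gives
  χ_A(x) = x^4 - 20*x^3 + 150*x^2 - 500*x + 625
which factors as (x - 5)^4. The eigenvalues (with algebraic multiplicities) are λ = 5 with multiplicity 4.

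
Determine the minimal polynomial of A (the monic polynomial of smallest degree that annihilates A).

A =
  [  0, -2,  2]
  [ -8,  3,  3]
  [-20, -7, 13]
x^3 - 16*x^2 + 84*x - 144

The characteristic polynomial is χ_A(x) = (x - 6)^2*(x - 4), so the eigenvalues are known. The minimal polynomial is
  m_A(x) = Π_λ (x − λ)^{k_λ}
where k_λ is the size of the *largest* Jordan block for λ (equivalently, the smallest k with (A − λI)^k v = 0 for every generalised eigenvector v of λ).

  λ = 4: largest Jordan block has size 1, contributing (x − 4)
  λ = 6: largest Jordan block has size 2, contributing (x − 6)^2

So m_A(x) = (x - 6)^2*(x - 4) = x^3 - 16*x^2 + 84*x - 144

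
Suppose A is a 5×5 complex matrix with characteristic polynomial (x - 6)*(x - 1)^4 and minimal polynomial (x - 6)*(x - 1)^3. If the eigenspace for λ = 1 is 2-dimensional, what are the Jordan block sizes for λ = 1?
Block sizes for λ = 1: [3, 1]

Step 1 — from the characteristic polynomial, algebraic multiplicity of λ = 1 is 4. From dim ker(A − (1)·I) = 2, there are exactly 2 Jordan blocks for λ = 1.
Step 2 — from the minimal polynomial, the factor (x − 1)^3 tells us the largest block for λ = 1 has size 3.
Step 3 — with total size 4, 2 blocks, and largest block 3, the block sizes (in nonincreasing order) are [3, 1].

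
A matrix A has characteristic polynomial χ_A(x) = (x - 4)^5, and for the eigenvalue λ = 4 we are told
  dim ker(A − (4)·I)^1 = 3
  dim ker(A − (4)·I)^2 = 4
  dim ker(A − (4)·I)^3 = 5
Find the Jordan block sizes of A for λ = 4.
Block sizes for λ = 4: [3, 1, 1]

From the dimensions of kernels of powers, the number of Jordan blocks of size at least j is d_j − d_{j−1} where d_j = dim ker(N^j) (with d_0 = 0). Computing the differences gives [3, 1, 1].
The number of blocks of size exactly k is (#blocks of size ≥ k) − (#blocks of size ≥ k + 1), so the partition is: 2 block(s) of size 1, 1 block(s) of size 3.
In nonincreasing order the block sizes are [3, 1, 1].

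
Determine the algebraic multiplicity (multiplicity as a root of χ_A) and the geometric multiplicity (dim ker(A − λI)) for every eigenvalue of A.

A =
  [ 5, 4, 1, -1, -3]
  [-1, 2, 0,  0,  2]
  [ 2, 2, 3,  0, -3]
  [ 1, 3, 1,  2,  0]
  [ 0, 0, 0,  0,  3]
λ = 3: alg = 5, geom = 2

Step 1 — factor the characteristic polynomial to read off the algebraic multiplicities:
  χ_A(x) = (x - 3)^5

Step 2 — compute geometric multiplicities via the rank-nullity identity g(λ) = n − rank(A − λI):
  rank(A − (3)·I) = 3, so dim ker(A − (3)·I) = n − 3 = 2

Summary:
  λ = 3: algebraic multiplicity = 5, geometric multiplicity = 2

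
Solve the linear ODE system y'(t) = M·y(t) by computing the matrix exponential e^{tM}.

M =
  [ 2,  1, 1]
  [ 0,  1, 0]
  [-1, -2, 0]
e^{tM} =
  [t*exp(t) + exp(t), -t^2*exp(t)/2 + t*exp(t), t*exp(t)]
  [0, exp(t), 0]
  [-t*exp(t), t^2*exp(t)/2 - 2*t*exp(t), -t*exp(t) + exp(t)]

Strategy: write M = P · J · P⁻¹ where J is a Jordan canonical form, so e^{tM} = P · e^{tJ} · P⁻¹, and e^{tJ} can be computed block-by-block.

M has Jordan form
J =
  [1, 1, 0]
  [0, 1, 1]
  [0, 0, 1]
(up to reordering of blocks).

Per-block formulas:
  For a 3×3 Jordan block J_3(1): exp(t · J_3(1)) = e^(1t)·(I + t·N + (t^2/2)·N^2), where N is the 3×3 nilpotent shift.

After assembling e^{tJ} and conjugating by P, we get:

e^{tM} =
  [t*exp(t) + exp(t), -t^2*exp(t)/2 + t*exp(t), t*exp(t)]
  [0, exp(t), 0]
  [-t*exp(t), t^2*exp(t)/2 - 2*t*exp(t), -t*exp(t) + exp(t)]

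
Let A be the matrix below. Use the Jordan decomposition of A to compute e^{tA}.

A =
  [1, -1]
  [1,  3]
e^{tA} =
  [-t*exp(2*t) + exp(2*t), -t*exp(2*t)]
  [t*exp(2*t), t*exp(2*t) + exp(2*t)]

Strategy: write A = P · J · P⁻¹ where J is a Jordan canonical form, so e^{tA} = P · e^{tJ} · P⁻¹, and e^{tJ} can be computed block-by-block.

A has Jordan form
J =
  [2, 1]
  [0, 2]
(up to reordering of blocks).

Per-block formulas:
  For a 2×2 Jordan block J_2(2): exp(t · J_2(2)) = e^(2t)·(I + t·N), where N is the 2×2 nilpotent shift.

After assembling e^{tJ} and conjugating by P, we get:

e^{tA} =
  [-t*exp(2*t) + exp(2*t), -t*exp(2*t)]
  [t*exp(2*t), t*exp(2*t) + exp(2*t)]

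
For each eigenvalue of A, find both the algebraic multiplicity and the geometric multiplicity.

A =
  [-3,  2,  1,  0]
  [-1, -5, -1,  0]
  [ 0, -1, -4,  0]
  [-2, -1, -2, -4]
λ = -4: alg = 4, geom = 2

Step 1 — factor the characteristic polynomial to read off the algebraic multiplicities:
  χ_A(x) = (x + 4)^4

Step 2 — compute geometric multiplicities via the rank-nullity identity g(λ) = n − rank(A − λI):
  rank(A − (-4)·I) = 2, so dim ker(A − (-4)·I) = n − 2 = 2

Summary:
  λ = -4: algebraic multiplicity = 4, geometric multiplicity = 2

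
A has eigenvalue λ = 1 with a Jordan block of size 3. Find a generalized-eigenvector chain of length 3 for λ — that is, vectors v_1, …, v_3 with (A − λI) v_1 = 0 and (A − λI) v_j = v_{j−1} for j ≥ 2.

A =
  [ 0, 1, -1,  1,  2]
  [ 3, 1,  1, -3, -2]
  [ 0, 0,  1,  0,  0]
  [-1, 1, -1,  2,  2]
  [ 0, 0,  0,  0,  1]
A Jordan chain for λ = 1 of length 3:
v_1 = (3, 0, 0, 3, 0)ᵀ
v_2 = (-1, 3, 0, -1, 0)ᵀ
v_3 = (1, 0, 0, 0, 0)ᵀ

Let N = A − (1)·I. We want v_3 with N^3 v_3 = 0 but N^2 v_3 ≠ 0; then v_{j-1} := N · v_j for j = 3, …, 2.

Pick v_3 = (1, 0, 0, 0, 0)ᵀ.
Then v_2 = N · v_3 = (-1, 3, 0, -1, 0)ᵀ.
Then v_1 = N · v_2 = (3, 0, 0, 3, 0)ᵀ.

Sanity check: (A − (1)·I) v_1 = (0, 0, 0, 0, 0)ᵀ = 0. ✓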